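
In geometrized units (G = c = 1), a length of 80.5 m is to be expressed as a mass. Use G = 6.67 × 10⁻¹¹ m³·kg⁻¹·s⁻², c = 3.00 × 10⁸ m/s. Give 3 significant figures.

1.09 × 10²⁹ kg

Length → mass via c²/G.
80.5 m × (c²/G) = 1.09 × 10²⁹ kg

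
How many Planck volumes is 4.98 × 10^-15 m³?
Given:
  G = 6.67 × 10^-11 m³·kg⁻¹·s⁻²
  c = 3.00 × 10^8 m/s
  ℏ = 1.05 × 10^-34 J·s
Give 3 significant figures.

Planck volume: V_P = (ℏG/c³)^(3/2) = 4.18 × 10^-105 m³.
4.98 × 10^-15 / 4.18 × 10^-105 = 1.19 × 10^90

1.19 × 10^90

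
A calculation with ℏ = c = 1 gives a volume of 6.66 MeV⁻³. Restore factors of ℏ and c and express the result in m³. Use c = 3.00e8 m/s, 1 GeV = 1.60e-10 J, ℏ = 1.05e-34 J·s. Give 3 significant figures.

5.08e-38 m³

Volume is [L]³ = [E]⁻³·(ℏc)³.
1 GeV⁻³ → (ℏc)³ × (1 GeV in J)⁻³ = 7.63e-48 m³.
Convert the energy scale: 6.66 MeV⁻³ = 6.66e9 GeV⁻³.
Result: 6.66e9 × 7.63e-48 = 5.08e-38 m³.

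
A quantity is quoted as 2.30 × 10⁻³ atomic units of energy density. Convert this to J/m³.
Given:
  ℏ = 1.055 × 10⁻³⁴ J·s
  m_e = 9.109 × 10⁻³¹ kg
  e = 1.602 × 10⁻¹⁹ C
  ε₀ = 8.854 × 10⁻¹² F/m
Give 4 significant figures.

6.737 × 10¹⁰ J/m³

One atomic unit of energy density: u_au = E_h/a₀³ = m_e⁴e¹⁰/((4πε₀)⁵ℏ⁸) = 2.929 × 10¹³ J/m³.
2.30 × 10⁻³ × 2.929 × 10¹³ J/m³ = 6.737 × 10¹⁰ J/m³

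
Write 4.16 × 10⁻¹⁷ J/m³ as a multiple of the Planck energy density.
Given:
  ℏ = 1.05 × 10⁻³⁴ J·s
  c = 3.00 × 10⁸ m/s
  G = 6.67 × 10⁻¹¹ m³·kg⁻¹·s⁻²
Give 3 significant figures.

8.89 × 10⁻¹³¹

Planck energy density: u_P = c⁷/(ℏG²) = 4.68 × 10¹¹³ J/m³.
4.16 × 10⁻¹⁷ / 4.68 × 10¹¹³ = 8.89 × 10⁻¹³¹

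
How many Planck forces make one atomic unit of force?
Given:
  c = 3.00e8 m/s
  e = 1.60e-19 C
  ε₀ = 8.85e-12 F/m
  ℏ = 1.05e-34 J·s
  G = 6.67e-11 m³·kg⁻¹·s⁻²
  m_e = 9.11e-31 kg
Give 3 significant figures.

6.86e-52

atomic unit of force: F_au = E_h/a₀ = m_e²e⁶/((4πε₀)³ℏ⁴) = 8.33e-8 N
Planck force: F_P = c⁴/G = 1.21e44 N
ratio = 8.33e-8 / 1.21e44 = 6.86e-52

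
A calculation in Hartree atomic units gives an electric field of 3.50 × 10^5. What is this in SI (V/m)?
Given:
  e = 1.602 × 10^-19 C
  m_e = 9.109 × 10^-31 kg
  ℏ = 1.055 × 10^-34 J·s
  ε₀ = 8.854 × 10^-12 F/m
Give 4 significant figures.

One atomic unit of electric field: E_au = E_h/(e a₀) = m_e²e⁵/((4πε₀)³ℏ⁴) = 5.131 × 10^11 V/m.
3.50 × 10^5 × 5.131 × 10^11 V/m = 1.796 × 10^17 V/m

1.796 × 10^17 V/m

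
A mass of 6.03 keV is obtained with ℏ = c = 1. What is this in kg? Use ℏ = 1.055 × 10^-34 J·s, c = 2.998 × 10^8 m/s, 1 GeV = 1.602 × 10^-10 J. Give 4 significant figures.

Mass is [E]/c²; divide by c².
1 GeV → 1/c² × (1 GeV in J) = 1.782 × 10^-27 kg.
Convert the energy scale: 6.03 keV = 6.03 × 10^-6 GeV.
Result: 6.03 × 10^-6 × 1.782 × 10^-27 = 1.075 × 10^-32 kg.

1.075 × 10^-32 kg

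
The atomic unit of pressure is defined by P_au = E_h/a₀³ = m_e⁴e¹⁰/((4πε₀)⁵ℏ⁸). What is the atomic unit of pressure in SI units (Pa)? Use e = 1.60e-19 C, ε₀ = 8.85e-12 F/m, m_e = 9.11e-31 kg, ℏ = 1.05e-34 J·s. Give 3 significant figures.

3.01e13 Pa

P_au = E_h/a₀³ = m_e⁴e¹⁰/((4πε₀)⁵ℏ⁸)
E_h = 4.38e-18 J
a₀ = 5.26e-11 m
E_h/a₀³ = 3.01e13 Pa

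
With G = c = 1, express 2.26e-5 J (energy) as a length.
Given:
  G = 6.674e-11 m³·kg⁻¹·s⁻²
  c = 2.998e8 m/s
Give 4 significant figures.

Energy → length via G/c⁴.
2.26e-5 J × (G/c⁴) = 1.867e-49 m

1.867e-49 m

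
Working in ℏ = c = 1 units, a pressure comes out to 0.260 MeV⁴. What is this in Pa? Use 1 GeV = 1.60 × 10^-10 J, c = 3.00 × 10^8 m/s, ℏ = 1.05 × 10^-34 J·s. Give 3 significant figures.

Pressure is [E]/[L]³ = [E]⁴/(ℏc)³.
1 GeV⁴ → 1/(ℏc)³ × (1 GeV in J)⁴ = 2.10 × 10^37 Pa.
Convert the energy scale: 0.260 MeV⁴ = 2.60 × 10^-13 GeV⁴.
Result: 2.60 × 10^-13 × 2.10 × 10^37 = 5.45 × 10^24 Pa.

5.45 × 10^24 Pa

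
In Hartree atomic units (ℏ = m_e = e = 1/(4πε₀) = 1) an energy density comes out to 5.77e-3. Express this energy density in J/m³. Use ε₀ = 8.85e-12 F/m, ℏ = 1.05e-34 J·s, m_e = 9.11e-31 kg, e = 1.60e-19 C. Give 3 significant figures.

One atomic unit of energy density: u_au = E_h/a₀³ = m_e⁴e¹⁰/((4πε₀)⁵ℏ⁸) = 3.01e13 J/m³.
5.77e-3 × 3.01e13 J/m³ = 1.74e11 J/m³

1.74e11 J/m³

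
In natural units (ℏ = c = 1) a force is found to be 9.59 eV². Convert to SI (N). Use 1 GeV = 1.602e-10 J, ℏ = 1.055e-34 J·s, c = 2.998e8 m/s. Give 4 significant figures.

7.781e-12 N

Force is [E]/[L] = [E]²/(ℏc); restore (ℏc)⁻¹.
1 GeV² → 1/(ℏc) × (1 GeV in J)² = 8.114e5 N.
Convert the energy scale: 9.59 eV² = 9.59e-18 GeV².
Result: 9.59e-18 × 8.114e5 = 7.781e-12 N.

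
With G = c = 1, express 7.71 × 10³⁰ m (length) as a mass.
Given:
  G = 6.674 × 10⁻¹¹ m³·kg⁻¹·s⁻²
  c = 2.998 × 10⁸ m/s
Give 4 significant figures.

1.038 × 10⁵⁸ kg

Length → mass via c²/G.
7.71 × 10³⁰ m × (c²/G) = 1.038 × 10⁵⁸ kg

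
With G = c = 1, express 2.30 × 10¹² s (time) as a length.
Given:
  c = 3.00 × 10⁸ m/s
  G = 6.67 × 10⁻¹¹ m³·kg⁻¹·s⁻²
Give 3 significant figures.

6.90 × 10²⁰ m

Time → length via c.
2.30 × 10¹² s × (c) = 6.90 × 10²⁰ m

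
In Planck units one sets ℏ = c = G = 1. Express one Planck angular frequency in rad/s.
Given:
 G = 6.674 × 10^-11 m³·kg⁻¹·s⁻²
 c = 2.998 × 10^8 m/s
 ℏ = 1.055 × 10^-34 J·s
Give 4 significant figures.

1.855 × 10^43 rad/s

ω_P = √(c⁵/(ℏG))
  = √(3.440 × 10^86)
  = 1.855 × 10^43 rad/s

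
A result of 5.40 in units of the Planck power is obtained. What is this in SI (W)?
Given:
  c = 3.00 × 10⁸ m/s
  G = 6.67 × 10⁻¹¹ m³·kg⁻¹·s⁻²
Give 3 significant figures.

One Planck power: P_P = c⁵/G = 3.64 × 10⁵² W.
5.40 × 3.64 × 10⁵² W = 1.97 × 10⁵³ W

1.97 × 10⁵³ W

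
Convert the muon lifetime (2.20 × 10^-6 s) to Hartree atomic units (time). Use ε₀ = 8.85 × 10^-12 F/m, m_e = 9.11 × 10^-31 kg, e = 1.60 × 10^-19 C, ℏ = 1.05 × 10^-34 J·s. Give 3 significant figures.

9.17 × 10^10

atomic unit of time: τ_au = (4πε₀)²ℏ³/(m_e e⁴) = 2.40 × 10^-17 s.
2.20 × 10^-6 / 2.40 × 10^-17 = 9.17 × 10^10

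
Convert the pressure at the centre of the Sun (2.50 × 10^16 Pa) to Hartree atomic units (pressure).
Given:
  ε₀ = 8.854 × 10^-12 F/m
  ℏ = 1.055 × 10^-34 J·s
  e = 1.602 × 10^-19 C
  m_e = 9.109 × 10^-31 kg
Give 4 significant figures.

atomic unit of pressure: P_au = E_h/a₀³ = m_e⁴e¹⁰/((4πε₀)⁵ℏ⁸) = 2.929 × 10^13 Pa.
2.50 × 10^16 / 2.929 × 10^13 = 853.5

853.5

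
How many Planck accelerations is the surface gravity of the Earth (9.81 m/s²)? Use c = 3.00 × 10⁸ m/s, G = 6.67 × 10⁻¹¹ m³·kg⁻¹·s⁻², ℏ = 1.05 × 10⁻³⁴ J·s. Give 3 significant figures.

1.76 × 10⁻⁵¹

Planck acceleration: a_P = √(c⁷/(ℏG)) = 5.59 × 10⁵¹ m/s².
9.81 / 5.59 × 10⁵¹ = 1.76 × 10⁻⁵¹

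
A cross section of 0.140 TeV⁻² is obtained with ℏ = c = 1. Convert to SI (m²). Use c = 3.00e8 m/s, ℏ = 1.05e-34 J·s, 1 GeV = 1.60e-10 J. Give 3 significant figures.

Area is [L]² = [E]⁻²·(ℏc)²; restore (ℏc)².
1 GeV⁻² → (ℏc)² × (1 GeV in J)⁻² = 3.88e-32 m².
Convert the energy scale: 0.140 TeV⁻² = 1.40e-7 GeV⁻².
Result: 1.40e-7 × 3.88e-32 = 5.43e-39 m².

5.43e-39 m²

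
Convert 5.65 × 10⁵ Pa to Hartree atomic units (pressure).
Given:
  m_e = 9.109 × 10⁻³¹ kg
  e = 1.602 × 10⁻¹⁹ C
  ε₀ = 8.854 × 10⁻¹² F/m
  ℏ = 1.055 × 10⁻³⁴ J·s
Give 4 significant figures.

atomic unit of pressure: P_au = E_h/a₀³ = m_e⁴e¹⁰/((4πε₀)⁵ℏ⁸) = 2.929 × 10¹³ Pa.
5.65 × 10⁵ / 2.929 × 10¹³ = 1.929 × 10⁻⁸

1.929 × 10⁻⁸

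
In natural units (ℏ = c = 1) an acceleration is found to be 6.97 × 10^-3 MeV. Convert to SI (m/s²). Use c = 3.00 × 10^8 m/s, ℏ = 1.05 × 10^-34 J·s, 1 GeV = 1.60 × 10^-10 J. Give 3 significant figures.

Acceleration is [L]/[T]² = c·[E]/ℏ.
1 GeV → c/ℏ × (1 GeV in J) = 4.57 × 10^32 m/s².
Convert the energy scale: 6.97 × 10^-3 MeV = 6.97 × 10^-6 GeV.
Result: 6.97 × 10^-6 × 4.57 × 10^32 = 3.19 × 10^27 m/s².

3.19 × 10^27 m/s²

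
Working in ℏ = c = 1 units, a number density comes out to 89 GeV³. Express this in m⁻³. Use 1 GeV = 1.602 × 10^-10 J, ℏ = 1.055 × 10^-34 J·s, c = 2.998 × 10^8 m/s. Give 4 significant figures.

Number density is [L]⁻³ = [E]³/(ℏc)³.
1 GeV³ → 1/(ℏc)³ × (1 GeV in J)³ = 1.299 × 10^47 m⁻³.
Result: 89 × 1.299 × 10^47 = 1.156 × 10^49 m⁻³.

1.156 × 10^49 m⁻³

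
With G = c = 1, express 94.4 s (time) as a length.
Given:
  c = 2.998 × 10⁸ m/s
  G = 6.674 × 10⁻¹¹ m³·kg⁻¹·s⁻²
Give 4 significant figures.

Time → length via c.
94.4 s × (c) = 2.830 × 10¹⁰ m

2.830 × 10¹⁰ m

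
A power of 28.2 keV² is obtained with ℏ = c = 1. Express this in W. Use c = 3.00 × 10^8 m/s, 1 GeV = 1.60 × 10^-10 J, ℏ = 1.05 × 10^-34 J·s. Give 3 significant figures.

6.88 × 10^3 W

Power is [E]/[T] = [E]²/ℏ.
1 GeV² → 1/ℏ × (1 GeV in J)² = 2.44 × 10^14 W.
Convert the energy scale: 28.2 keV² = 2.82 × 10^-11 GeV².
Result: 2.82 × 10^-11 × 2.44 × 10^14 = 6.88 × 10^3 W.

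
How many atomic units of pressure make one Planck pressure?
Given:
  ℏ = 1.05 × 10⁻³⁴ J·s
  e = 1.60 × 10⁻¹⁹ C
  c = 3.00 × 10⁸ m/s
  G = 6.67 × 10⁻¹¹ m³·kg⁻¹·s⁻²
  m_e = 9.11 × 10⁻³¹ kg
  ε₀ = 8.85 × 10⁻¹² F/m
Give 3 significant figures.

1.55 × 10¹⁰⁰

Planck pressure: p_P = c⁷/(ℏG²) = 4.68 × 10¹¹³ Pa
atomic unit of pressure: P_au = E_h/a₀³ = m_e⁴e¹⁰/((4πε₀)⁵ℏ⁸) = 3.01 × 10¹³ Pa
ratio = 4.68 × 10¹¹³ / 3.01 × 10¹³ = 1.55 × 10¹⁰⁰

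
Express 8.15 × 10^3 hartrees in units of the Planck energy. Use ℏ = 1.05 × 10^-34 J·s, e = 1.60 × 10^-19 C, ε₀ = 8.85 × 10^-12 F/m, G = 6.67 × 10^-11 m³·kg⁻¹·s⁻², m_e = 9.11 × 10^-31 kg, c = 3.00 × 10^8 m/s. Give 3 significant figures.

hartree: E_h = m_e e⁴/(4πε₀ℏ)² = 4.38 × 10^-18 J
Planck energy: E_P = √(ℏc⁵/G) = 1.96 × 10^9 J
8.15 × 10^3 × 4.38 × 10^-18 / 1.96 × 10^9 = 1.82 × 10^-23

1.82 × 10^-23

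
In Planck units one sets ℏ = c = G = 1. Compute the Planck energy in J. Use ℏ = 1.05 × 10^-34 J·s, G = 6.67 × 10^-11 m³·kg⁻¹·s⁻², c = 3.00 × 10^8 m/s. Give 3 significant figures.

E_P = √(ℏc⁵/G)
  = √(3.83 × 10^18)
  = 1.96 × 10^9 J

1.96 × 10^9 J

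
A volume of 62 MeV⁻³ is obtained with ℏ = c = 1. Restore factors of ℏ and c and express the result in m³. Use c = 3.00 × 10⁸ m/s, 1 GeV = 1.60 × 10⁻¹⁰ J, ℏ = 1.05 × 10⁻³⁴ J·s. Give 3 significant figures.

Volume is [L]³ = [E]⁻³·(ℏc)³.
1 GeV⁻³ → (ℏc)³ × (1 GeV in J)⁻³ = 7.63 × 10⁻⁴⁸ m³.
Convert the energy scale: 62 MeV⁻³ = 6.20 × 10¹⁰ GeV⁻³.
Result: 6.20 × 10¹⁰ × 7.63 × 10⁻⁴⁸ = 4.73 × 10⁻³⁷ m³.

4.73 × 10⁻³⁷ m³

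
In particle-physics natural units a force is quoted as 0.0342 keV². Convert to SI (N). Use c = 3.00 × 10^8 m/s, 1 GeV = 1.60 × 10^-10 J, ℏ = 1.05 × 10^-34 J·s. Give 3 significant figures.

2.78 × 10^-8 N

Force is [E]/[L] = [E]²/(ℏc); restore (ℏc)⁻¹.
1 GeV² → 1/(ℏc) × (1 GeV in J)² = 8.13 × 10^5 N.
Convert the energy scale: 0.0342 keV² = 3.42 × 10^-14 GeV².
Result: 3.42 × 10^-14 × 8.13 × 10^5 = 2.78 × 10^-8 N.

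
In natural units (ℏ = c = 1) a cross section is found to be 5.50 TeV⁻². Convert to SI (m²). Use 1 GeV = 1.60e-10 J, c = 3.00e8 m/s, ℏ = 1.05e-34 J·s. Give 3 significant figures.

2.13e-37 m²

Area is [L]² = [E]⁻²·(ℏc)²; restore (ℏc)².
1 GeV⁻² → (ℏc)² × (1 GeV in J)⁻² = 3.88e-32 m².
Convert the energy scale: 5.50 TeV⁻² = 5.50e-6 GeV⁻².
Result: 5.50e-6 × 3.88e-32 = 2.13e-37 m².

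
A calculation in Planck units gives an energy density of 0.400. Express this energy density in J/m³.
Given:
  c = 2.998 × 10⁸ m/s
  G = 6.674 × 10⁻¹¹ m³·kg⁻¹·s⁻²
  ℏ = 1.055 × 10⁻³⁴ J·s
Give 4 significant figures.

1.853 × 10¹¹³ J/m³

One Planck energy density: u_P = c⁷/(ℏG²) = 4.632 × 10¹¹³ J/m³.
0.400 × 4.632 × 10¹¹³ J/m³ = 1.853 × 10¹¹³ J/m³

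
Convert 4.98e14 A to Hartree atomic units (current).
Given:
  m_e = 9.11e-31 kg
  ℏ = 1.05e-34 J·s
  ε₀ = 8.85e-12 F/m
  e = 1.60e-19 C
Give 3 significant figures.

7.46e16

atomic unit of electric current: I_au = e E_h/ℏ = m_e e⁵/((4πε₀)²ℏ³) = 6.67e-3 A.
4.98e14 / 6.67e-3 = 7.46e16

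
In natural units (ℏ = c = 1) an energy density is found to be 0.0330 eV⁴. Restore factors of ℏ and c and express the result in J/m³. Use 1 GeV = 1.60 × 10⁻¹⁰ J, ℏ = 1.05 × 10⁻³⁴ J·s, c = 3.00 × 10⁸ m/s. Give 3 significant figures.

0.692 J/m³

[E]/[L]³ = [E]⁴/(ℏc)³; restore (ℏc)⁻³.
1 GeV⁴ → 1/(ℏc)³ × (1 GeV in J)⁴ = 2.10 × 10³⁷ J/m³.
Convert the energy scale: 0.0330 eV⁴ = 3.30 × 10⁻³⁸ GeV⁴.
Result: 3.30 × 10⁻³⁸ × 2.10 × 10³⁷ = 0.692 J/m³.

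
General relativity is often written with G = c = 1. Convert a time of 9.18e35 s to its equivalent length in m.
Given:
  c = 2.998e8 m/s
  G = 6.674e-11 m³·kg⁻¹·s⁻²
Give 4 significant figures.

Time → length via c.
9.18e35 s × (c) = 2.752e44 m

2.752e44 m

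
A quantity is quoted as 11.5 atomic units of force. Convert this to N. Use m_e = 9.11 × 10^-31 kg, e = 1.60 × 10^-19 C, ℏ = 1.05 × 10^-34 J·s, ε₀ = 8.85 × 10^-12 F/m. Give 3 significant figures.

9.58 × 10^-7 N

One atomic unit of force: F_au = E_h/a₀ = m_e²e⁶/((4πε₀)³ℏ⁴) = 8.33 × 10^-8 N.
11.5 × 8.33 × 10^-8 N = 9.58 × 10^-7 N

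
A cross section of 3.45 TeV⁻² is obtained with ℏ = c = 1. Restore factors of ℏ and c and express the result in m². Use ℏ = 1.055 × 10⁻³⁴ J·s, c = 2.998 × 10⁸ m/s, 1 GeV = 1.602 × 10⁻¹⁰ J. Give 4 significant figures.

1.345 × 10⁻³⁷ m²

Area is [L]² = [E]⁻²·(ℏc)²; restore (ℏc)².
1 GeV⁻² → (ℏc)² × (1 GeV in J)⁻² = 3.898 × 10⁻³² m².
Convert the energy scale: 3.45 TeV⁻² = 3.45 × 10⁻⁶ GeV⁻².
Result: 3.45 × 10⁻⁶ × 3.898 × 10⁻³² = 1.345 × 10⁻³⁷ m².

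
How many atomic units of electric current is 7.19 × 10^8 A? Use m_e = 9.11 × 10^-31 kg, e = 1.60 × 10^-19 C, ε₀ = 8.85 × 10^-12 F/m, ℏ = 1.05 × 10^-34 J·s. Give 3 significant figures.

atomic unit of electric current: I_au = e E_h/ℏ = m_e e⁵/((4πε₀)²ℏ³) = 6.67 × 10^-3 A.
7.19 × 10^8 / 6.67 × 10^-3 = 1.08 × 10^11

1.08 × 10^11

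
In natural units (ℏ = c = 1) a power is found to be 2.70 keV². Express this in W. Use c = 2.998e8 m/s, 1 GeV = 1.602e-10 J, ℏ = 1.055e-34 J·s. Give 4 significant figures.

Power is [E]/[T] = [E]²/ℏ.
1 GeV² → 1/ℏ × (1 GeV in J)² = 2.433e14 W.
Convert the energy scale: 2.70 keV² = 2.70e-12 GeV².
Result: 2.70e-12 × 2.433e14 = 656.8 W.

656.8 W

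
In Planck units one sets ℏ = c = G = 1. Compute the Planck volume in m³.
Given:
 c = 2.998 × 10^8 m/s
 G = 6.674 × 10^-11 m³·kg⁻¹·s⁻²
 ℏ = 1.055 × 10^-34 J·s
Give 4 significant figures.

V_P = (ℏG/c³)^(3/2)
  = √(1.784 × 10^-209)
  = 4.224 × 10^-105 m³

4.224 × 10^-105 m³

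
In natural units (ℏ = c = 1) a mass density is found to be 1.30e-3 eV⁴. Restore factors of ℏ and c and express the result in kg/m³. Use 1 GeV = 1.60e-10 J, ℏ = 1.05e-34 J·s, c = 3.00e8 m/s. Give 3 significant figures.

Mass density is [E]/(c²[L]³) = [E]⁴/(ℏ³c⁵).
1 GeV⁴ → 1/(ℏ³c⁵) × (1 GeV in J)⁴ = 2.33e20 kg/m³.
Convert the energy scale: 1.30e-3 eV⁴ = 1.30e-39 GeV⁴.
Result: 1.30e-39 × 2.33e20 = 3.03e-19 kg/m³.

3.03e-19 kg/m³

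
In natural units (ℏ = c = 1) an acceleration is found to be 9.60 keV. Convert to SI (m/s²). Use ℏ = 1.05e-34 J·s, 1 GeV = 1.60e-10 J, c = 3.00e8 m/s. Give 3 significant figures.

4.39e27 m/s²

Acceleration is [L]/[T]² = c·[E]/ℏ.
1 GeV → c/ℏ × (1 GeV in J) = 4.57e32 m/s².
Convert the energy scale: 9.60 keV = 9.60e-6 GeV.
Result: 9.60e-6 × 4.57e32 = 4.39e27 m/s².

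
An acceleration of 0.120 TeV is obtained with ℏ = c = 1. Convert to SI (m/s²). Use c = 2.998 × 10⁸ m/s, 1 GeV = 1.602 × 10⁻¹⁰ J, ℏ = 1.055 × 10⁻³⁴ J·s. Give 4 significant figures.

Acceleration is [L]/[T]² = c·[E]/ℏ.
1 GeV → c/ℏ × (1 GeV in J) = 4.552 × 10³² m/s².
Convert the energy scale: 0.120 TeV = 120 GeV.
Result: 120 × 4.552 × 10³² = 5.463 × 10³⁴ m/s².

5.463 × 10³⁴ m/s²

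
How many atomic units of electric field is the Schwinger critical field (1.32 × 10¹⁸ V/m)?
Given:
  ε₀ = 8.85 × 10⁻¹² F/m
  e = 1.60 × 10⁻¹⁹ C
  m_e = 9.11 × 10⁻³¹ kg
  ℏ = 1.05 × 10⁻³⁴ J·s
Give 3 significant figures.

2.54 × 10⁶

atomic unit of electric field: E_au = E_h/(e a₀) = m_e²e⁵/((4πε₀)³ℏ⁴) = 5.20 × 10¹¹ V/m.
1.32 × 10¹⁸ / 5.20 × 10¹¹ = 2.54 × 10⁶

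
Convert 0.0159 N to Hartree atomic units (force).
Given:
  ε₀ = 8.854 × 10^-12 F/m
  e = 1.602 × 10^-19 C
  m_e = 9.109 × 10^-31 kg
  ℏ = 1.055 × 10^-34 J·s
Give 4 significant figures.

1.934 × 10^5

atomic unit of force: F_au = E_h/a₀ = m_e²e⁶/((4πε₀)³ℏ⁴) = 8.220 × 10^-8 N.
0.0159 / 8.220 × 10^-8 = 1.934 × 10^5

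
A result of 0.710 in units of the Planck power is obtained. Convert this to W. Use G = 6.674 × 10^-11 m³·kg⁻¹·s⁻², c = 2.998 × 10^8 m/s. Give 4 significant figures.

One Planck power: P_P = c⁵/G = 3.629 × 10^52 W.
0.710 × 3.629 × 10^52 W = 2.577 × 10^52 W

2.577 × 10^52 W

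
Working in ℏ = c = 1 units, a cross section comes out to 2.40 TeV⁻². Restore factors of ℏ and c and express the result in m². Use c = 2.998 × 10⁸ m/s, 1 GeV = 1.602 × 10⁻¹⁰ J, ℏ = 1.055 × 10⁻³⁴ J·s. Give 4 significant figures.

Area is [L]² = [E]⁻²·(ℏc)²; restore (ℏc)².
1 GeV⁻² → (ℏc)² × (1 GeV in J)⁻² = 3.898 × 10⁻³² m².
Convert the energy scale: 2.40 TeV⁻² = 2.40 × 10⁻⁶ GeV⁻².
Result: 2.40 × 10⁻⁶ × 3.898 × 10⁻³² = 9.355 × 10⁻³⁸ m².

9.355 × 10⁻³⁸ m²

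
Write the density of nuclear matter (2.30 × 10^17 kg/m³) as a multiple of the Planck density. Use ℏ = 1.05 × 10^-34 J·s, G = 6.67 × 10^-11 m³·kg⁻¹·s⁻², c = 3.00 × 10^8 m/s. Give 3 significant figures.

4.42 × 10^-80

Planck density: ρ_P = c⁵/(ℏG²) = 5.20 × 10^96 kg/m³.
2.30 × 10^17 / 5.20 × 10^96 = 4.42 × 10^-80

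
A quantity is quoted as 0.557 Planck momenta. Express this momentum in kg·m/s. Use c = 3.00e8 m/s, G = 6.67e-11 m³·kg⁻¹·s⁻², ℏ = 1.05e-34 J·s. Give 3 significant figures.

One Planck momentum: p_P = √(ℏc³/G) = 6.52 kg·m/s.
0.557 × 6.52 kg·m/s = 3.63 kg·m/s

3.63 kg·m/s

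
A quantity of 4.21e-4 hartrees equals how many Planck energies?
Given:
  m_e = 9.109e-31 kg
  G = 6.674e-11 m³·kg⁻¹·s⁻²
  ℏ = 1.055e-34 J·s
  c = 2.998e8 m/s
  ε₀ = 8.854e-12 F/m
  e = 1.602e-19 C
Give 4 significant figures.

hartree: E_h = m_e e⁴/(4πε₀ℏ)² = 4.354e-18 J
Planck energy: E_P = √(ℏc⁵/G) = 1.957e9 J
4.21e-4 × 4.354e-18 / 1.957e9 = 9.369e-31

9.369e-31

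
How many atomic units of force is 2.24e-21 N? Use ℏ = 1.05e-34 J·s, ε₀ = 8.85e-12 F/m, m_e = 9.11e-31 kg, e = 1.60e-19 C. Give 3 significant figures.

atomic unit of force: F_au = E_h/a₀ = m_e²e⁶/((4πε₀)³ℏ⁴) = 8.33e-8 N.
2.24e-21 / 8.33e-8 = 2.69e-14

2.69e-14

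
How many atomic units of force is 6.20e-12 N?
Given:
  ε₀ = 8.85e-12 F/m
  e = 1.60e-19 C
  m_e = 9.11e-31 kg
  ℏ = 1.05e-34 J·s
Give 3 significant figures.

atomic unit of force: F_au = E_h/a₀ = m_e²e⁶/((4πε₀)³ℏ⁴) = 8.33e-8 N.
6.20e-12 / 8.33e-8 = 7.44e-5

7.44e-5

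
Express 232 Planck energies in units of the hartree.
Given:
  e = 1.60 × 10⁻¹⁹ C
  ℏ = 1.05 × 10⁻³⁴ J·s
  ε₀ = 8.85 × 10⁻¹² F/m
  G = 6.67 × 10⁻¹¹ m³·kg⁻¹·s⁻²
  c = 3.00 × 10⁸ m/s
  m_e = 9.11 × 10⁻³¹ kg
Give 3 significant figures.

Planck energy: E_P = √(ℏc⁵/G) = 1.96 × 10⁹ J
hartree: E_h = m_e e⁴/(4πε₀ℏ)² = 4.38 × 10⁻¹⁸ J
232 × 1.96 × 10⁹ / 4.38 × 10⁻¹⁸ = 1.04 × 10²⁹

1.04 × 10²⁹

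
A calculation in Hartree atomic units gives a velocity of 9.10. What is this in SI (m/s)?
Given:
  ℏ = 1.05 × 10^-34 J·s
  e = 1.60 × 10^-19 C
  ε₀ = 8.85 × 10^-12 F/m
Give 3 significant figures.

1.99 × 10^7 m/s

One atomic unit of velocity: v_au = e²/(4πε₀ℏ) = 2.19 × 10^6 m/s.
9.10 × 2.19 × 10^6 m/s = 1.99 × 10^7 m/s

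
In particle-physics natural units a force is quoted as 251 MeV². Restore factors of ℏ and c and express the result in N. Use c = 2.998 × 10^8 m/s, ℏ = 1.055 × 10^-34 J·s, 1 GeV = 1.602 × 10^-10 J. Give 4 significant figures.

Force is [E]/[L] = [E]²/(ℏc); restore (ℏc)⁻¹.
1 GeV² → 1/(ℏc) × (1 GeV in J)² = 8.114 × 10^5 N.
Convert the energy scale: 251 MeV² = 2.51 × 10^-4 GeV².
Result: 2.51 × 10^-4 × 8.114 × 10^5 = 203.7 N.

203.7 N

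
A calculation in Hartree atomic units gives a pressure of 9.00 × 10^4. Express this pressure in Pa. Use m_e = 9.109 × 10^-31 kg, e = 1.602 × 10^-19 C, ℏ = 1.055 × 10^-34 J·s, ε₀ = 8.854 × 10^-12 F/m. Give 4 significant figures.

One atomic unit of pressure: P_au = E_h/a₀³ = m_e⁴e¹⁰/((4πε₀)⁵ℏ⁸) = 2.929 × 10^13 Pa.
9.00 × 10^4 × 2.929 × 10^13 Pa = 2.636 × 10^18 Pa

2.636 × 10^18 Pa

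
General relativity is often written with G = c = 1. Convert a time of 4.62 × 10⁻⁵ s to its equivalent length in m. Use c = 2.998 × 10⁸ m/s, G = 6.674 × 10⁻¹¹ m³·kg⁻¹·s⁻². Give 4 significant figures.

1.385 × 10⁴ m

Time → length via c.
4.62 × 10⁻⁵ s × (c) = 1.385 × 10⁴ m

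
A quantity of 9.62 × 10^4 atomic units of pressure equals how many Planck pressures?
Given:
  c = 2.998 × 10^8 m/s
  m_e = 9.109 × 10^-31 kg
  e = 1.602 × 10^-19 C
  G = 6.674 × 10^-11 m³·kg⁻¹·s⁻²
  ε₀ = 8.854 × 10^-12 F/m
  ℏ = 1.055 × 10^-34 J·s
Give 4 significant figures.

atomic unit of pressure: P_au = E_h/a₀³ = m_e⁴e¹⁰/((4πε₀)⁵ℏ⁸) = 2.929 × 10^13 Pa
Planck pressure: p_P = c⁷/(ℏG²) = 4.632 × 10^113 Pa
9.62 × 10^4 × 2.929 × 10^13 / 4.632 × 10^113 = 6.083 × 10^-96

6.083 × 10^-96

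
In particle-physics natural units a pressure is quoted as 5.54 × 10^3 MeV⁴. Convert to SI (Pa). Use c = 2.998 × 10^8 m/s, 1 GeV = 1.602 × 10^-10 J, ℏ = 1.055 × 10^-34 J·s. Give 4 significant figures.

1.153 × 10^29 Pa

Pressure is [E]/[L]³ = [E]⁴/(ℏc)³.
1 GeV⁴ → 1/(ℏc)³ × (1 GeV in J)⁴ = 2.082 × 10^37 Pa.
Convert the energy scale: 5.54 × 10^3 MeV⁴ = 5.54 × 10^-9 GeV⁴.
Result: 5.54 × 10^-9 × 2.082 × 10^37 = 1.153 × 10^29 Pa.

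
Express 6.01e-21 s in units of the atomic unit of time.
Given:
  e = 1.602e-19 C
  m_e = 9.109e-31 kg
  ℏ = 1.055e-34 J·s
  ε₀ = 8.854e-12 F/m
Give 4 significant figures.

atomic unit of time: τ_au = (4πε₀)²ℏ³/(m_e e⁴) = 2.423e-17 s.
6.01e-21 / 2.423e-17 = 2.480e-4

2.480e-4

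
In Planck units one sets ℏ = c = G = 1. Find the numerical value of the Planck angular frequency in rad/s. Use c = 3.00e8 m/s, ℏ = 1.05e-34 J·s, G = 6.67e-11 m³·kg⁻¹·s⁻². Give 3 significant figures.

1.86e43 rad/s

ω_P = √(c⁵/(ℏG))
  = √(3.47e86)
  = 1.86e43 rad/s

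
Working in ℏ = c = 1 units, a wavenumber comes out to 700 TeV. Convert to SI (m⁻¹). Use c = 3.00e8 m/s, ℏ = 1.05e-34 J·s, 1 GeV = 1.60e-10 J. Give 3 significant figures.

Inverse length is [E]/(ℏc).
1 GeV → 1/(ℏc) × (1 GeV in J) = 5.08e15 m⁻¹.
Convert the energy scale: 700 TeV = 7.00e5 GeV.
Result: 7.00e5 × 5.08e15 = 3.56e21 m⁻¹.

3.56e21 m⁻¹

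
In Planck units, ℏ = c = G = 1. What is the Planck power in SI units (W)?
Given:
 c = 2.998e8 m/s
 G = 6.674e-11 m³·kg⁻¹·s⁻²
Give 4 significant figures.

Dimensional analysis gives P_P = c⁵/G.
  = 2.422e42 / 6.674e-11
  = 3.629e52 W

3.629e52 W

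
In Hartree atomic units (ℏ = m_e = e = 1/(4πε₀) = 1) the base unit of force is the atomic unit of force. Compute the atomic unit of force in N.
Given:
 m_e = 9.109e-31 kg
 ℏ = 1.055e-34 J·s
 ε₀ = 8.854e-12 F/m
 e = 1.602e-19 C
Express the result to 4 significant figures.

8.220e-8 N

F_au = E_h/a₀ = m_e²e⁶/((4πε₀)³ℏ⁴)
E_h = 4.354e-18 J
a₀ = 5.297e-11 m
E_h/a₀ = 8.220e-8 N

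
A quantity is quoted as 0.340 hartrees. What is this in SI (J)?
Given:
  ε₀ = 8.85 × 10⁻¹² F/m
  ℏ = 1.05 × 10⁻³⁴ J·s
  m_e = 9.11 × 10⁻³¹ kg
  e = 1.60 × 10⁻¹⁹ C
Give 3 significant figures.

1.49 × 10⁻¹⁸ J

One hartree: E_h = m_e e⁴/(4πε₀ℏ)² = 4.38 × 10⁻¹⁸ J.
0.340 × 4.38 × 10⁻¹⁸ J = 1.49 × 10⁻¹⁸ J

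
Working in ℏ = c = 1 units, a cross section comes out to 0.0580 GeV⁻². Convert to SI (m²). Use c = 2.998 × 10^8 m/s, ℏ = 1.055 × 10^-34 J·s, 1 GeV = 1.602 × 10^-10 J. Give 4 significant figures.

2.261 × 10^-33 m²

Area is [L]² = [E]⁻²·(ℏc)²; restore (ℏc)².
1 GeV⁻² → (ℏc)² × (1 GeV in J)⁻² = 3.898 × 10^-32 m².
Result: 0.0580 × 3.898 × 10^-32 = 2.261 × 10^-33 m².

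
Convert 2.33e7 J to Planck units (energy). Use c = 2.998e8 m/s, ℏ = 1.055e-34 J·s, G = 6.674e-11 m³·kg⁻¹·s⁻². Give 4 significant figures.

0.01191

Planck energy: E_P = √(ℏc⁵/G) = 1.957e9 J.
2.33e7 / 1.957e9 = 0.01191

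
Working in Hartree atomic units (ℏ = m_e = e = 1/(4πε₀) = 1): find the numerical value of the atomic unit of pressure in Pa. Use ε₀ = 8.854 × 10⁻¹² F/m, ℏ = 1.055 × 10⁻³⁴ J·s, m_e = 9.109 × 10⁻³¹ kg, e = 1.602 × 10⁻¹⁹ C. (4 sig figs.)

2.929 × 10¹³ Pa

Dimensional analysis gives P_au = E_h/a₀³ = m_e⁴e¹⁰/((4πε₀)⁵ℏ⁸).
E_h = 4.354 × 10⁻¹⁸ J
a₀ = 5.297 × 10⁻¹¹ m
E_h/a₀³ = 2.929 × 10¹³ Pa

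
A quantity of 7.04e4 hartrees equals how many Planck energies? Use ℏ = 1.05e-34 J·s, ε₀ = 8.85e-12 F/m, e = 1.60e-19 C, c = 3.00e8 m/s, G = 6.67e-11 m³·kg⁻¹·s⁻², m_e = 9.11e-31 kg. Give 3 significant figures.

1.58e-22

hartree: E_h = m_e e⁴/(4πε₀ℏ)² = 4.38e-18 J
Planck energy: E_P = √(ℏc⁵/G) = 1.96e9 J
7.04e4 × 4.38e-18 / 1.96e9 = 1.58e-22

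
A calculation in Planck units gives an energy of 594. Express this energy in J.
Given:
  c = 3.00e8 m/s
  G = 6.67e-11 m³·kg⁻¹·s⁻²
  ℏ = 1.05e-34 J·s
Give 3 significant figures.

1.16e12 J

One Planck energy: E_P = √(ℏc⁵/G) = 1.96e9 J.
594 × 1.96e9 J = 1.16e12 J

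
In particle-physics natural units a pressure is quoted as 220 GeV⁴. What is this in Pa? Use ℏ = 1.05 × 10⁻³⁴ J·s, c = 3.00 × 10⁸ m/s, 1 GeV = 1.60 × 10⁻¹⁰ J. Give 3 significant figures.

Pressure is [E]/[L]³ = [E]⁴/(ℏc)³.
1 GeV⁴ → 1/(ℏc)³ × (1 GeV in J)⁴ = 2.10 × 10³⁷ Pa.
Result: 220 × 2.10 × 10³⁷ = 4.61 × 10³⁹ Pa.

4.61 × 10³⁹ Pa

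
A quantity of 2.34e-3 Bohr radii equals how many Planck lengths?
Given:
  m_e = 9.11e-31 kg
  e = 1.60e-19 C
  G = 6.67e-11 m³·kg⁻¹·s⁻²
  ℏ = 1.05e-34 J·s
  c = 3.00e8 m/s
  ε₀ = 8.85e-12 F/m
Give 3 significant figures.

7.64e21

Bohr radius: a₀ = 4πε₀ℏ²/(m_e e²) = 5.26e-11 m
Planck length: ℓ_P = √(ℏG/c³) = 1.61e-35 m
2.34e-3 × 5.26e-11 / 1.61e-35 = 7.64e21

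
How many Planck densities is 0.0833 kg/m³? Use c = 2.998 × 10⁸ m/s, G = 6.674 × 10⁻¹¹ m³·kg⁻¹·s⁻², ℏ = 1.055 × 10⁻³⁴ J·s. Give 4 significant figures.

1.616 × 10⁻⁹⁸

Planck density: ρ_P = c⁵/(ℏG²) = 5.154 × 10⁹⁶ kg/m³.
0.0833 / 5.154 × 10⁹⁶ = 1.616 × 10⁻⁹⁸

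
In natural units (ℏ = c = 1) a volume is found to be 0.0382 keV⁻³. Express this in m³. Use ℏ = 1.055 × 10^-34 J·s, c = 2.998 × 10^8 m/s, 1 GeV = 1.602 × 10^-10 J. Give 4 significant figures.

2.940 × 10^-31 m³

Volume is [L]³ = [E]⁻³·(ℏc)³.
1 GeV⁻³ → (ℏc)³ × (1 GeV in J)⁻³ = 7.696 × 10^-48 m³.
Convert the energy scale: 0.0382 keV⁻³ = 3.82 × 10^16 GeV⁻³.
Result: 3.82 × 10^16 × 7.696 × 10^-48 = 2.940 × 10^-31 m³.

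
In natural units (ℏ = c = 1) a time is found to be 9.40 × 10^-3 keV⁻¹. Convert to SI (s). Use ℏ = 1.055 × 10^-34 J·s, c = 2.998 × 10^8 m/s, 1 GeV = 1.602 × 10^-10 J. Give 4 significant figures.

6.190 × 10^-21 s

A time is [E]⁻¹ in ℏ=c=1; restore one factor of ℏ.
1 GeV⁻¹ → ℏ × (1 GeV in J)⁻¹ = 6.586 × 10^-25 s.
Convert the energy scale: 9.40 × 10^-3 keV⁻¹ = 9.40 × 10^3 GeV⁻¹.
Result: 9.40 × 10^3 × 6.586 × 10^-25 = 6.190 × 10^-21 s.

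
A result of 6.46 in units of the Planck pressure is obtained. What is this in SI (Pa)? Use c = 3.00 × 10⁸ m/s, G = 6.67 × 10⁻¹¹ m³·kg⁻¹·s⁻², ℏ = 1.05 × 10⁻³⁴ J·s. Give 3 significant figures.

3.02 × 10¹¹⁴ Pa

One Planck pressure: p_P = c⁷/(ℏG²) = 4.68 × 10¹¹³ Pa.
6.46 × 4.68 × 10¹¹³ Pa = 3.02 × 10¹¹⁴ Pa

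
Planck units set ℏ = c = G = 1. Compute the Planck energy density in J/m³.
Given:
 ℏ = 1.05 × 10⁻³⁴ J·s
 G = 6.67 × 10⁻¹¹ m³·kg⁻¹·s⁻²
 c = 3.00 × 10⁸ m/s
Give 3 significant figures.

4.68 × 10¹¹³ J/m³

Dimensional analysis gives u_P = c⁷/(ℏG²).
  = 2.19 × 10⁵⁹ / 4.67 × 10⁻⁵⁵
  = 4.68 × 10¹¹³ J/m³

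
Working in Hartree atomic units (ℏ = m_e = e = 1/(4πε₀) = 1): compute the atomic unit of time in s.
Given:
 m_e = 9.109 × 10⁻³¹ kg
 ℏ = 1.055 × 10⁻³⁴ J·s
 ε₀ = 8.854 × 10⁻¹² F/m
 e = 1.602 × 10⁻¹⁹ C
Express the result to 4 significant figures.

2.423 × 10⁻¹⁷ s

From ℏ = m_e = e = 1/(4πε₀) = 1 the time scale is τ_au = (4πε₀)²ℏ³/(m_e e⁴).
E_h = 4.354 × 10⁻¹⁸ J
ℏ/E_h = 2.423 × 10⁻¹⁷ s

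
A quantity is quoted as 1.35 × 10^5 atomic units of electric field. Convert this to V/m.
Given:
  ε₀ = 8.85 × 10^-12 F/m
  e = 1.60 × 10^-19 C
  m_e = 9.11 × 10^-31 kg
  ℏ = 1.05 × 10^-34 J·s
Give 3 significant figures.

One atomic unit of electric field: E_au = E_h/(e a₀) = m_e²e⁵/((4πε₀)³ℏ⁴) = 5.20 × 10^11 V/m.
1.35 × 10^5 × 5.20 × 10^11 V/m = 7.03 × 10^16 V/m

7.03 × 10^16 V/m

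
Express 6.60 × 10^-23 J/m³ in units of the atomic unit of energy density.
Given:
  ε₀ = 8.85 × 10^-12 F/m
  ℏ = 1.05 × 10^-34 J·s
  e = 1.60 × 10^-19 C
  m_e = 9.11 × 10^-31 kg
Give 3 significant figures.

2.19 × 10^-36

atomic unit of energy density: u_au = E_h/a₀³ = m_e⁴e¹⁰/((4πε₀)⁵ℏ⁸) = 3.01 × 10^13 J/m³.
6.60 × 10^-23 / 3.01 × 10^13 = 2.19 × 10^-36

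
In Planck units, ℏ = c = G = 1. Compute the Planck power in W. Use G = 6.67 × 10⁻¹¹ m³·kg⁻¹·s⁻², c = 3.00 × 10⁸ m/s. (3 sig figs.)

3.64 × 10⁵² W

Dimensional analysis gives P_P = c⁵/G.
  = 2.43 × 10⁴² / 6.67 × 10⁻¹¹
  = 3.64 × 10⁵² W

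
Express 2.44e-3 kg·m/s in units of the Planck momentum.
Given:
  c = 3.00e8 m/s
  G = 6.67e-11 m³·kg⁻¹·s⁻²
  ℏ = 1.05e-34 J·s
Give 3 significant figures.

Planck momentum: p_P = √(ℏc³/G) = 6.52 kg·m/s.
2.44e-3 / 6.52 = 3.74e-4

3.74e-4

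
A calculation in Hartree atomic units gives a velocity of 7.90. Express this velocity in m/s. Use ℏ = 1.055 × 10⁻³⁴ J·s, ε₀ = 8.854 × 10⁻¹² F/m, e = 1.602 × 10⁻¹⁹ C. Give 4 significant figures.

One atomic unit of velocity: v_au = e²/(4πε₀ℏ) = 2.186 × 10⁶ m/s.
7.90 × 2.186 × 10⁶ m/s = 1.727 × 10⁷ m/s

1.727 × 10⁷ m/s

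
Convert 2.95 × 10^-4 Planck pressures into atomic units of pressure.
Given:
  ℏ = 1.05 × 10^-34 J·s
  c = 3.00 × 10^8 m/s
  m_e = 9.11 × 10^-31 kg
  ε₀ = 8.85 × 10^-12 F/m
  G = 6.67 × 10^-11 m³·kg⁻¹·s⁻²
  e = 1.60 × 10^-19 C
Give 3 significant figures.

Planck pressure: p_P = c⁷/(ℏG²) = 4.68 × 10^113 Pa
atomic unit of pressure: P_au = E_h/a₀³ = m_e⁴e¹⁰/((4πε₀)⁵ℏ⁸) = 3.01 × 10^13 Pa
2.95 × 10^-4 × 4.68 × 10^113 / 3.01 × 10^13 = 4.58 × 10^96

4.58 × 10^96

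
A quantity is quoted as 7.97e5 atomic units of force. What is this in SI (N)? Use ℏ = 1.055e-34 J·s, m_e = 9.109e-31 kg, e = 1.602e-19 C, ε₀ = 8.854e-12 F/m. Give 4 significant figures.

0.06551 N

One atomic unit of force: F_au = E_h/a₀ = m_e²e⁶/((4πε₀)³ℏ⁴) = 8.220e-8 N.
7.97e5 × 8.220e-8 N = 0.06551 N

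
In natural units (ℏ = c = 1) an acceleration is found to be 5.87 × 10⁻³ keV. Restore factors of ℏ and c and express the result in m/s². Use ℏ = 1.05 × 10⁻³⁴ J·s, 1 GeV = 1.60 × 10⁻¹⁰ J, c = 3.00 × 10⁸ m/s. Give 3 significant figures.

Acceleration is [L]/[T]² = c·[E]/ℏ.
1 GeV → c/ℏ × (1 GeV in J) = 4.57 × 10³² m/s².
Convert the energy scale: 5.87 × 10⁻³ keV = 5.87 × 10⁻⁹ GeV.
Result: 5.87 × 10⁻⁹ × 4.57 × 10³² = 2.68 × 10²⁴ m/s².

2.68 × 10²⁴ m/s²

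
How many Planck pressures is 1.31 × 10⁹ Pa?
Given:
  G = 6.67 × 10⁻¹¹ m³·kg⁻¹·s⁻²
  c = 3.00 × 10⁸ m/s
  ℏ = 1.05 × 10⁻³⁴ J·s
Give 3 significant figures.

Planck pressure: p_P = c⁷/(ℏG²) = 4.68 × 10¹¹³ Pa.
1.31 × 10⁹ / 4.68 × 10¹¹³ = 2.80 × 10⁻¹⁰⁵

2.80 × 10⁻¹⁰⁵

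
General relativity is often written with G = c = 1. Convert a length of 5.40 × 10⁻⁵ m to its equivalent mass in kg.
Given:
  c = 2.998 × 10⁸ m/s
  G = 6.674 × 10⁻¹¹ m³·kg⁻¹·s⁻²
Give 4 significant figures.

Length → mass via c²/G.
5.40 × 10⁻⁵ m × (c²/G) = 7.272 × 10²² kg

7.272 × 10²² kg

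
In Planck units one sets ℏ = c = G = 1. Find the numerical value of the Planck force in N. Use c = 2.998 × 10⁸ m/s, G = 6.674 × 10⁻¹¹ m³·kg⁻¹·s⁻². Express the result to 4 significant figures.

F_P = c⁴/G
  = 8.078 × 10³³ / 6.674 × 10⁻¹¹
  = 1.210 × 10⁴⁴ N

1.210 × 10⁴⁴ N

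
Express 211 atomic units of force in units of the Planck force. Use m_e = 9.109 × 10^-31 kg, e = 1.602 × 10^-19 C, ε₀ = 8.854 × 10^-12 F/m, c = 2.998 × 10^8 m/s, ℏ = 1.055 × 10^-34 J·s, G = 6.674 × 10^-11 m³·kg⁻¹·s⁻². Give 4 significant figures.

1.433 × 10^-49

atomic unit of force: F_au = E_h/a₀ = m_e²e⁶/((4πε₀)³ℏ⁴) = 8.220 × 10^-8 N
Planck force: F_P = c⁴/G = 1.210 × 10^44 N
211 × 8.220 × 10^-8 / 1.210 × 10^44 = 1.433 × 10^-49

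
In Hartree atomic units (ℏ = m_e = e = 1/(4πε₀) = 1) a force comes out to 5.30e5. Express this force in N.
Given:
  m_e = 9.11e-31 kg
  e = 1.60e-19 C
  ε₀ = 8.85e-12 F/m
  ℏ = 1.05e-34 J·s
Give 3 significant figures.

One atomic unit of force: F_au = E_h/a₀ = m_e²e⁶/((4πε₀)³ℏ⁴) = 8.33e-8 N.
5.30e5 × 8.33e-8 N = 0.0441 N

0.0441 N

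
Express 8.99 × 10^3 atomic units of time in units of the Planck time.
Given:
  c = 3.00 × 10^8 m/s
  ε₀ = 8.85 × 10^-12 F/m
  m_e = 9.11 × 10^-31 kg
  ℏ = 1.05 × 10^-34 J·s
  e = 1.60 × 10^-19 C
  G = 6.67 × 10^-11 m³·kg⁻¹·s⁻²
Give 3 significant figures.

atomic unit of time: τ_au = (4πε₀)²ℏ³/(m_e e⁴) = 2.40 × 10^-17 s
Planck time: t_P = √(ℏG/c⁵) = 5.37 × 10^-44 s
8.99 × 10^3 × 2.40 × 10^-17 / 5.37 × 10^-44 = 4.02 × 10^30

4.02 × 10^30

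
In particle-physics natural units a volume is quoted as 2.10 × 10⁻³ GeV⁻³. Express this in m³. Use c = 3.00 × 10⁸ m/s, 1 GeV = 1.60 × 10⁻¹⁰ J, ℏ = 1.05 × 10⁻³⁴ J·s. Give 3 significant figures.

Volume is [L]³ = [E]⁻³·(ℏc)³.
1 GeV⁻³ → (ℏc)³ × (1 GeV in J)⁻³ = 7.63 × 10⁻⁴⁸ m³.
Result: 2.10 × 10⁻³ × 7.63 × 10⁻⁴⁸ = 1.60 × 10⁻⁵⁰ m³.

1.60 × 10⁻⁵⁰ m³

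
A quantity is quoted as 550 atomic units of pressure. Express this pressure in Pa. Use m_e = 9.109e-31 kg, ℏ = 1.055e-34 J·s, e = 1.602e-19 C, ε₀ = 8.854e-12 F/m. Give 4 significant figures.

1.611e16 Pa

One atomic unit of pressure: P_au = E_h/a₀³ = m_e⁴e¹⁰/((4πε₀)⁵ℏ⁸) = 2.929e13 Pa.
550 × 2.929e13 Pa = 1.611e16 Pa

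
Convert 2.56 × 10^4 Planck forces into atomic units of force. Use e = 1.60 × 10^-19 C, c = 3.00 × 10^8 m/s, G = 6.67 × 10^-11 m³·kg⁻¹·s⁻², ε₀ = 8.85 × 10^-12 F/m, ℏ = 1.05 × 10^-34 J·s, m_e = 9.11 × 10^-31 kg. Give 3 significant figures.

Planck force: F_P = c⁴/G = 1.21 × 10^44 N
atomic unit of force: F_au = E_h/a₀ = m_e²e⁶/((4πε₀)³ℏ⁴) = 8.33 × 10^-8 N
2.56 × 10^4 × 1.21 × 10^44 / 8.33 × 10^-8 = 3.73 × 10^55

3.73 × 10^55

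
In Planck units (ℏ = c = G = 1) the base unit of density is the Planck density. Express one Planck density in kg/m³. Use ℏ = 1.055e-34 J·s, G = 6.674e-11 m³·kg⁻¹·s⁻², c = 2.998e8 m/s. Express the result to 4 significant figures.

5.154e96 kg/m³

ρ_P = c⁵/(ℏG²)
  = 2.422e42 / 4.699e-55
  = 5.154e96 kg/m³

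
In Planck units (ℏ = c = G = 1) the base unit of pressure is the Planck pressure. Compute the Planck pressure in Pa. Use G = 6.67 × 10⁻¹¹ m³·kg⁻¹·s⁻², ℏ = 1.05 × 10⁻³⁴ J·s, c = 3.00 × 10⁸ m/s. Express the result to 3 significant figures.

p_P = c⁷/(ℏG²)
  = 2.19 × 10⁵⁹ / 4.67 × 10⁻⁵⁵
  = 4.68 × 10¹¹³ Pa

4.68 × 10¹¹³ Pa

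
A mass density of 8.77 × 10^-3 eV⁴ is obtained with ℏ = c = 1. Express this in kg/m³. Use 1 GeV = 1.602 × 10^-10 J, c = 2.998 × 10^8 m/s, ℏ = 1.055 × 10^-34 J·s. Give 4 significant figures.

Mass density is [E]/(c²[L]³) = [E]⁴/(ℏ³c⁵).
1 GeV⁴ → 1/(ℏ³c⁵) × (1 GeV in J)⁴ = 2.316 × 10^20 kg/m³.
Convert the energy scale: 8.77 × 10^-3 eV⁴ = 8.77 × 10^-39 GeV⁴.
Result: 8.77 × 10^-39 × 2.316 × 10^20 = 2.031 × 10^-18 kg/m³.

2.031 × 10^-18 kg/m³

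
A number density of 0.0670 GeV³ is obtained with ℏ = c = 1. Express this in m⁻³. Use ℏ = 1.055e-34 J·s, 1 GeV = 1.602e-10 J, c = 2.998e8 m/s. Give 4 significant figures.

8.706e45 m⁻³

Number density is [L]⁻³ = [E]³/(ℏc)³.
1 GeV³ → 1/(ℏc)³ × (1 GeV in J)³ = 1.299e47 m⁻³.
Result: 0.0670 × 1.299e47 = 8.706e45 m⁻³.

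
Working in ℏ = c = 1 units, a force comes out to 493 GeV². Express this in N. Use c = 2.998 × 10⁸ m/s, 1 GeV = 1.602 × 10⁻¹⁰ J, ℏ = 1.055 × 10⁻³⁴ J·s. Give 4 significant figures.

Force is [E]/[L] = [E]²/(ℏc); restore (ℏc)⁻¹.
1 GeV² → 1/(ℏc) × (1 GeV in J)² = 8.114 × 10⁵ N.
Result: 493 × 8.114 × 10⁵ = 4.000 × 10⁸ N.

4.000 × 10⁸ N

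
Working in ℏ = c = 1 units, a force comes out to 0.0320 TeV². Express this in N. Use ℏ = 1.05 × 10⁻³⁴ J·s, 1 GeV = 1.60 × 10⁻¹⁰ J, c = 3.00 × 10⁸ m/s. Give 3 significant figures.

2.60 × 10¹⁰ N

Force is [E]/[L] = [E]²/(ℏc); restore (ℏc)⁻¹.
1 GeV² → 1/(ℏc) × (1 GeV in J)² = 8.13 × 10⁵ N.
Convert the energy scale: 0.0320 TeV² = 3.20 × 10⁴ GeV².
Result: 3.20 × 10⁴ × 8.13 × 10⁵ = 2.60 × 10¹⁰ N.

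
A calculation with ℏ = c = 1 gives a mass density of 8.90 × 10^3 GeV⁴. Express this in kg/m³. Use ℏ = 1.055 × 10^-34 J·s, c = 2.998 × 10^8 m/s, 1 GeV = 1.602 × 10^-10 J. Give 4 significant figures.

2.061 × 10^24 kg/m³

Mass density is [E]/(c²[L]³) = [E]⁴/(ℏ³c⁵).
1 GeV⁴ → 1/(ℏ³c⁵) × (1 GeV in J)⁴ = 2.316 × 10^20 kg/m³.
Result: 8.90 × 10^3 × 2.316 × 10^20 = 2.061 × 10^24 kg/m³.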